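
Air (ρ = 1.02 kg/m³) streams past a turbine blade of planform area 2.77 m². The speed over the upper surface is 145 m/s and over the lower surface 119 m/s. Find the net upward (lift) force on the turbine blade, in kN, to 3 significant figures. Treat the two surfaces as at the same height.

9.70 kN

With equal heights on the two surfaces, Bernoulli gives P_lower − P_upper = ½ρ(v_upper² − v_lower²).
ΔP = ½·1.02·(145² − 119²) = 3500 Pa.
Lift = ΔP · A = 3500 × 2.77 = 9700 N.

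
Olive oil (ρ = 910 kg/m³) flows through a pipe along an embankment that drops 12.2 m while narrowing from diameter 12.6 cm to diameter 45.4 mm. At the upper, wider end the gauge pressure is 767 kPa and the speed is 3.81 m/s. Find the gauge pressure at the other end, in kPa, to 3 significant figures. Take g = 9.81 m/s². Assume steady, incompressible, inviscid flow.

P₂ ≈ 491 kPa

Mass conservation (A₁v₁ = A₂v₂) gives v₂ = 3.81 × 125/16.2 = 29.3 m/s.
Energy conservation along the streamline gives P₂ = P₁ − ½ρ(v₂² − v₁²) − ρg(h₂ − h₁).
P₂ = 767000 + ½·910·(3.81² − 29.3²) − 910·9.81·(−12.2) = 767000 + (-385000) − (-109000) = 491000 Pa.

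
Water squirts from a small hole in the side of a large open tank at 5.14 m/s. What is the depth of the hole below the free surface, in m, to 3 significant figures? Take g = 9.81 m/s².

1.35 m

Torricelli: v = √(2gh), so h = v²/(2g).
h = 5.14²/(2·9.81) = 26.4/19.62 = 1.35 m.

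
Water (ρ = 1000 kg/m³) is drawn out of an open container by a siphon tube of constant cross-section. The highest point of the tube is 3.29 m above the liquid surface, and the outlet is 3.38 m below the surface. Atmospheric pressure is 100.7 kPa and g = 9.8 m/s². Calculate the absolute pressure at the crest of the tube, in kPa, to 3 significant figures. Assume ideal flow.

P_top ≈ 35.3 kPa

From the surface to the outlet (both open to atmosphere, surface at rest): v = √(2g·h_out) = √(2·9.8·3.38) = 8.14 m/s.
Continuity keeps v the same throughout the tube; from surface to crest, P_atm + 0 = P_top + ½ρv² + ρg·h_top.
P_top = 100700 − ½·1000·8.14² − 1000·9.8·3.29 = 35300 Pa.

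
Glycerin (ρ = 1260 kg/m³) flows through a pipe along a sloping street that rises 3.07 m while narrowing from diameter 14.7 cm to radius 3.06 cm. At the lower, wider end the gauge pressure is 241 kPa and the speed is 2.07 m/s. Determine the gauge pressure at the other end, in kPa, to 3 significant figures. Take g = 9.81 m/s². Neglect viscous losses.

By continuity, v₂ = v₁·A₁/A₂ = 2.07·(170/29.4) = 11.9 m/s.
Energy conservation along the streamline gives P₂ = P₁ − ½ρ(v₂² − v₁²) − ρg(h₂ − h₁).
P₂ = 241000 + ½·1260·(2.07² − 11.9²) − 1260·9.81·(+3.07) = 241000 + (-87200) − (37900) = 116000 Pa.

P₂ ≈ 116 kPa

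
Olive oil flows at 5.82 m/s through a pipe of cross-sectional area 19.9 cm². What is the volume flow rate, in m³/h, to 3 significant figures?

Q = 41.7 m³/h

Q = A·v = 0.00199 m² × 5.82 m/s = 0.0116 m³/s.
Converting: 0.0116 m³/s × 3600 = 41.7 m³/h.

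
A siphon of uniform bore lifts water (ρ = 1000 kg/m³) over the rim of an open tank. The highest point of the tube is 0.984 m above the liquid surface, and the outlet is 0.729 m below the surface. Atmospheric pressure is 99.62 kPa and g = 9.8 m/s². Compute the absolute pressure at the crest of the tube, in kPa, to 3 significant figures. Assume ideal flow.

The outlet speed comes from Torricelli: v = √(2g·0.729) = 3.78 m/s.
Continuity keeps v the same throughout the tube; from surface to crest, P_atm + 0 = P_top + ½ρv² + ρg·h_top.
P_top = 99620 − ½·1000·3.78² − 1000·9.8·0.984 = 82800 Pa.

P_top ≈ 82.8 kPa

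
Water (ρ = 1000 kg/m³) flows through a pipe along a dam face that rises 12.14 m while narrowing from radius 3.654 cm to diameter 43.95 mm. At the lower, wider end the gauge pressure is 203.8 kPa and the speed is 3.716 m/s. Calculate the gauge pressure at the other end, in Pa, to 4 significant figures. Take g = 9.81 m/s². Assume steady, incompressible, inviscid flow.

P₂ ≈ 38830 Pa

Continuity gives A₁v₁ = A₂v₂, so v₂ = (41.95 cm²)/(15.17 cm²) × 3.716 m/s = 10.27 m/s.
Energy conservation along the streamline gives P₂ = P₁ − ½ρ(v₂² − v₁²) − ρg(h₂ − h₁).
P₂ = 203800 + ½·1000·(3.716² − 10.27²) − 1000·9.81·(+12.14) = 203800 + (-45880) − (119100) = 38830 Pa.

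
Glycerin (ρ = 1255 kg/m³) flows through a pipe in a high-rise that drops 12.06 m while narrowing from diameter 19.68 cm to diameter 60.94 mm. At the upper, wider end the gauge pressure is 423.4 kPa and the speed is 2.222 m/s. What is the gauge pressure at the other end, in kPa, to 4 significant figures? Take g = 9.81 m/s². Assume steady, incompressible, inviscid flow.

By continuity, v₂ = v₁·A₁/A₂ = 2.222·(304.2/29.17) = 23.17 m/s.
Energy conservation along the streamline gives P₂ = P₁ − ½ρ(v₂² − v₁²) − ρg(h₂ − h₁).
P₂ = 423400 + ½·1255·(2.222² − 23.17²) − 1255·9.81·(−12.06) = 423400 + (-333900) − (-148500) = 238000 Pa.

P₂ = 238.0 kPa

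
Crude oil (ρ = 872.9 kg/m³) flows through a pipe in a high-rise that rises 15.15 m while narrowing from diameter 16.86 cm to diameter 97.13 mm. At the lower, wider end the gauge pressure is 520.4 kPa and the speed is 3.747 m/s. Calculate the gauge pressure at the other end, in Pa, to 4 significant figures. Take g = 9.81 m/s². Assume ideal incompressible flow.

P₂ ≈ 341200 Pa

By continuity, v₂ = v₁·A₁/A₂ = 3.747·(223.3/74.10) = 11.29 m/s.
Applying Bernoulli between the two ends and solving for P₂: P₂ = P₁ + ½ρ(v₁² − v₂²) − ρgΔh.
P₂ = 520400 + ½·872.9·(3.747² − 11.29²) − 872.9·9.81·(+15.15) = 520400 + (-49500) − (129700) = 341200 Pa.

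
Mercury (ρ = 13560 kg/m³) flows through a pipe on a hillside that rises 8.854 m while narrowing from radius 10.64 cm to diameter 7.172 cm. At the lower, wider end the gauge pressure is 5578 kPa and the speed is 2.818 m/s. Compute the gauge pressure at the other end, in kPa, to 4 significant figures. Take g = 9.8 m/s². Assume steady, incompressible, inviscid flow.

P₂ ≈ 282.4 kPa

Continuity gives A₁v₁ = A₂v₂, so v₂ = (355.7 cm²)/(40.40 cm²) × 2.818 m/s = 24.81 m/s.
Applying Bernoulli between the two ends and solving for P₂: P₂ = P₁ + ½ρ(v₁² − v₂²) − ρgΔh.
P₂ = 5578000 + ½·13560·(2.818² − 24.81²) − 13560·9.8·(+8.854) = 5578000 + (-4119000) − (1177000) = 282400 Pa.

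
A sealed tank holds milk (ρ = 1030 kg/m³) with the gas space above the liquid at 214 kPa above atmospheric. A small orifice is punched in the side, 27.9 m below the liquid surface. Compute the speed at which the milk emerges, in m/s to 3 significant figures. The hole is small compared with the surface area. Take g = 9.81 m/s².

Take point 1 at the surface (v₁ ≈ 0) and point 2 at the hole (at atmospheric pressure). Bernoulli: P₁ + ρg h = P_atm + ½ρv₂².
With P₁ − P_atm = 214000 Pa, v₂ = √(2gh + 2ΔP/ρ) = √(2·9.81·27.9 + 2·214000/1030) = 31.0 m/s.

v = 31.0 m/s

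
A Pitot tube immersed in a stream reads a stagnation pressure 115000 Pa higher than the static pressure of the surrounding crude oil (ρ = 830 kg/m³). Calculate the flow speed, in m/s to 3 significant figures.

v ≈ 16.6 m/s

At the stagnation point the flow is brought to rest, so Bernoulli gives P_stag − P_static = ½ρv².
v = √(2ΔP/ρ) = √(2·115000/830) = 16.6 m/s.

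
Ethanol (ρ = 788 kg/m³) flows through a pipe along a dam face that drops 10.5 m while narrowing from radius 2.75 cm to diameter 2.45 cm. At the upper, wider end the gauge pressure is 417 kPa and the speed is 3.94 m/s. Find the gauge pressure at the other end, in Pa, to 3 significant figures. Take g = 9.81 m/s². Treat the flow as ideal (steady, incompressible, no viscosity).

P₂ ≈ 349000 Pa

Mass conservation (A₁v₁ = A₂v₂) gives v₂ = 3.94 × 23.8/4.71 = 19.9 m/s.
Bernoulli: P₁ + ½ρv₁² + ρg h₁ = P₂ + ½ρv₂² + ρg h₂, so P₂ = P₁ + ½ρ(v₁² − v₂²) − ρg(h₂ − h₁).
P₂ = 417000 + ½·788·(3.94² − 19.9²) − 788·9.81·(−10.5) = 417000 + (-149000) − (-81200) = 349000 Pa.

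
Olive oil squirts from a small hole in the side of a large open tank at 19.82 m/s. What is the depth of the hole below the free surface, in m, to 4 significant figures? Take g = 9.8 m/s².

h = 20.04 m

For a small hole in a large open tank, ½v² = gh, giving h = v²/(2g).
h = 19.82²/(2·9.8) = 392.8/19.60 = 20.04 m.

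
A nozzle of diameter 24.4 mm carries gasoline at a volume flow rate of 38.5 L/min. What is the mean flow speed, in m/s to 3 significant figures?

Q = 38.5 L/min = 0.000642 m³/s.
v = Q/A = 0.000642 / 0.000468 = 1.37 m/s.

v = 1.37 m/s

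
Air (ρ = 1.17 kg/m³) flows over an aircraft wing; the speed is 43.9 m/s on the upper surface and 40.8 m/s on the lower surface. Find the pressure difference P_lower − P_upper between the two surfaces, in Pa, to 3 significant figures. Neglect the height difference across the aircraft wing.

Bernoulli (same height): P_lower − P_upper = ½ρ(v_upper² − v_lower²).
ΔP = ½·1.17·(43.9² − 40.8²) = 154 Pa.

ΔP ≈ 154 Pa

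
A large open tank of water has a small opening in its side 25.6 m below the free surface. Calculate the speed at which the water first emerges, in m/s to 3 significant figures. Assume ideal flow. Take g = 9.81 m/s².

v = 22.4 m/s

The surface is effectively still and both ends are open, so ½v² = gh and v = √(2·9.81·25.6) = 22.4 m/s.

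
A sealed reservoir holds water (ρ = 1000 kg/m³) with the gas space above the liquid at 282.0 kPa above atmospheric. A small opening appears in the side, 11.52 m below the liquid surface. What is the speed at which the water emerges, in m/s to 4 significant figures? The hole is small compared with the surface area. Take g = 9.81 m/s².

Take point 1 at the surface (v₁ ≈ 0) and point 2 at the hole (at atmospheric pressure). Bernoulli: P₁ + ρg h = P_atm + ½ρv₂².
With P₁ − P_atm = 282000 Pa, v₂ = √(2gh + 2ΔP/ρ) = √(2·9.81·11.52 + 2·282000/1000) = 28.11 m/s.

v ≈ 28.11 m/s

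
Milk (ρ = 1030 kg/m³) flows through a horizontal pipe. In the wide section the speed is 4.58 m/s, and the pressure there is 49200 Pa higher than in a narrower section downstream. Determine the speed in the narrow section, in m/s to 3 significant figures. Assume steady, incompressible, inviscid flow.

v₂ = 10.8 m/s

Along the level pipe P + ½ρv² is conserved, hence v₂² = v₁² + 2(P₁ − P₂)/ρ.
v₂ = √(4.58² + 2·49200/1030) = √(21.0 + 95.5) = 10.8 m/s.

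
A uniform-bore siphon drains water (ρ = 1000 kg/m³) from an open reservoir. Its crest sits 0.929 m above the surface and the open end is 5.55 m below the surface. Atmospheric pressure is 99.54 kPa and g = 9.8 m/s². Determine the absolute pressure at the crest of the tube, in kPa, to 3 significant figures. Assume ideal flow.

Bernoulli surface→outlet gives ½v² = g·h_out, so v = √(2·9.8·5.55) = 10.4 m/s.
Continuity keeps v the same throughout the tube; from surface to crest, P_atm + 0 = P_top + ½ρv² + ρg·h_top.
P_top = 99540 − ½·1000·10.4² − 1000·9.8·0.929 = 36000 Pa.

P_top ≈ 36.0 kPa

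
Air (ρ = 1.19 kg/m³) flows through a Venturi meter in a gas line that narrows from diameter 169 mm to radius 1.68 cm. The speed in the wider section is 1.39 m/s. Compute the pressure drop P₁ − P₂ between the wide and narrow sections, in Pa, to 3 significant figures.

Mass conservation (A₁v₁ = A₂v₂) gives v₂ = 1.39 × 224/8.87 = 35.2 m/s.
Along the horizontal streamline, P + ½ρv² is constant.
P₁ − P₂ = ½·1.19·(35.2² − 1.39²) = ½·1.19·1230 = 735 Pa.

ΔP = 735 Pa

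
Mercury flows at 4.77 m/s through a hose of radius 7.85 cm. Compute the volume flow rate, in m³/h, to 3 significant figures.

Q = A·v = 0.0194 m² × 4.77 m/s = 0.0923 m³/s.
Converting: 0.0923 m³/s × 3600 = 332 m³/h.

Q ≈ 332 m³/h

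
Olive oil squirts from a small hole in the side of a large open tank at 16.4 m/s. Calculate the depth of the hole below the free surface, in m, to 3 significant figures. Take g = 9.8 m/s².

Torricelli: v = √(2gh), so h = v²/(2g).
h = 16.4²/(2·9.8) = 269/19.60 = 13.7 m.

h ≈ 13.7 m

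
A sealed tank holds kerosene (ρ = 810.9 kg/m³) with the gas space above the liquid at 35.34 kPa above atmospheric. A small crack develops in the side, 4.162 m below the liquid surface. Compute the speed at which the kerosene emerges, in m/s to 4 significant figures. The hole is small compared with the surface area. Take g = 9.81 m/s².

Take point 1 at the surface (v₁ ≈ 0) and point 2 at the hole (at atmospheric pressure). Bernoulli: P₁ + ρg h = P_atm + ½ρv₂².
With P₁ − P_atm = 35340 Pa, v₂ = √(2gh + 2ΔP/ρ) = √(2·9.81·4.162 + 2·35340/810.9) = 12.99 m/s.

12.99 m/s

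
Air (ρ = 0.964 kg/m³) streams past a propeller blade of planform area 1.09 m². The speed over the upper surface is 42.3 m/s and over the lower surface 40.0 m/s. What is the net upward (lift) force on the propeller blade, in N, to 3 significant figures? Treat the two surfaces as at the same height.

F = 99.4 N

From P + ½ρv² = const at equal height, P_low − P_up = ½ρ(v_up² − v_low²).
ΔP = ½·0.964·(42.3² − 40.0²) = 91.2 Pa.
Lift = ΔP · A = 91.2 × 1.09 = 99.4 N.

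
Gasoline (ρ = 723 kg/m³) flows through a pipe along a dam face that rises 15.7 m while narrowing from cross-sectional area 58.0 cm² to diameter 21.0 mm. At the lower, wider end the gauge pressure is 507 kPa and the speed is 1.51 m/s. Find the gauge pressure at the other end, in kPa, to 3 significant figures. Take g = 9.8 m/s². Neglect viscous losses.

P₂ ≈ 165 kPa

Continuity gives A₁v₁ = A₂v₂, so v₂ = (58.0 cm²)/(3.46 cm²) × 1.51 m/s = 25.3 m/s.
Bernoulli: P₁ + ½ρv₁² + ρg h₁ = P₂ + ½ρv₂² + ρg h₂, so P₂ = P₁ + ½ρ(v₁² − v₂²) − ρg(h₂ − h₁).
P₂ = 507000 + ½·723·(1.51² − 25.3²) − 723·9.8·(+15.7) = 507000 + (-230000) − (111000) = 165000 Pa.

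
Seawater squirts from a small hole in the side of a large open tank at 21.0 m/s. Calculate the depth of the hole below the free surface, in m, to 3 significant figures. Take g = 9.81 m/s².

h ≈ 22.5 m

For a small hole in a large open tank, ½v² = gh, giving h = v²/(2g).
h = 21.0²/(2·9.81) = 441/19.62 = 22.5 m.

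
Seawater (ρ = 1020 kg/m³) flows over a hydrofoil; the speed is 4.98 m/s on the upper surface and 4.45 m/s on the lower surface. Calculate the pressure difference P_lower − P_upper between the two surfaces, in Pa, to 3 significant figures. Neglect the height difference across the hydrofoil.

ΔP ≈ 2550 Pa

Bernoulli (same height): P_lower − P_upper = ½ρ(v_upper² − v_lower²).
ΔP = ½·1020·(4.98² − 4.45²) = 2550 Pa.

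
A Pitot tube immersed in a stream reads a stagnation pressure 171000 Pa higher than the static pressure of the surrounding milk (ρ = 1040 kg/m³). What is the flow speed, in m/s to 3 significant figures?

v ≈ 18.1 m/s

The dynamic pressure equals the rise in static pressure at the stagnation point: ΔP = ½ρv².
v = √(2ΔP/ρ) = √(2·171000/1040) = 18.1 m/s.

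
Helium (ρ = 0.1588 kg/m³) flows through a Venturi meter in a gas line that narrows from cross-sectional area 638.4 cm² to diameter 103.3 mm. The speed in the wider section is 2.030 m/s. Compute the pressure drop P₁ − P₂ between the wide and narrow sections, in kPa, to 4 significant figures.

ΔP ≈ 0.01866 kPa

The volume flow rate is constant, so v₂ = (A₁/A₂)v₁ = (638.4/83.81)·2.030 = 15.46 m/s.
The pipe is horizontal, so Bernoulli reduces to P₁ + ½ρv₁² = P₂ + ½ρv₂².
P₁ − P₂ = ½·0.1588·(15.46² − 2.030²) = ½·0.1588·235.0 = 18.66 Pa.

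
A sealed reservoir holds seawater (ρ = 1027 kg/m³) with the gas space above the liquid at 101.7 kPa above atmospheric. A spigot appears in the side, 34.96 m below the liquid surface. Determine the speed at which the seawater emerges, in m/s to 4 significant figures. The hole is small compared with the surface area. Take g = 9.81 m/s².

Take point 1 at the surface (v₁ ≈ 0) and point 2 at the hole (at atmospheric pressure). Bernoulli: P₁ + ρg h = P_atm + ½ρv₂².
With P₁ − P_atm = 101700 Pa, v₂ = √(2gh + 2ΔP/ρ) = √(2·9.81·34.96 + 2·101700/1027) = 29.73 m/s.

v ≈ 29.73 m/s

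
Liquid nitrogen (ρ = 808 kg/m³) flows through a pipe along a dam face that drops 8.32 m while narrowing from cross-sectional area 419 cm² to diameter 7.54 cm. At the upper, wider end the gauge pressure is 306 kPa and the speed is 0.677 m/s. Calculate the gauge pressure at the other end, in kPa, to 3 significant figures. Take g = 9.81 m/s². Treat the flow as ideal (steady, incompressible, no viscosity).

The volume flow rate is constant, so v₂ = (A₁/A₂)v₁ = (419/44.7)·0.677 = 6.35 m/s.
Bernoulli: P₁ + ½ρv₁² + ρg h₁ = P₂ + ½ρv₂² + ρg h₂, so P₂ = P₁ + ½ρ(v₁² − v₂²) − ρg(h₂ − h₁).
P₂ = 306000 + ½·808·(0.677² − 6.35²) − 808·9.81·(−8.32) = 306000 + (-16100) − (-65900) = 356000 Pa.

P₂ ≈ 356 kPa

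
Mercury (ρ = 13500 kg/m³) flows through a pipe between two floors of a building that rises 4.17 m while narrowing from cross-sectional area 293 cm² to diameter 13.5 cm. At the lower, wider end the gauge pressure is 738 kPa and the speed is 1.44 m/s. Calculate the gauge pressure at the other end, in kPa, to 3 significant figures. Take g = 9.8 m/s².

The volume flow rate is constant, so v₂ = (A₁/A₂)v₁ = (293/143)·1.44 = 2.95 m/s.
Bernoulli: P₁ + ½ρv₁² + ρg h₁ = P₂ + ½ρv₂² + ρg h₂, so P₂ = P₁ + ½ρ(v₁² − v₂²) − ρg(h₂ − h₁).
P₂ = 738000 + ½·13500·(1.44² − 2.95²) − 13500·9.8·(+4.17) = 738000 + (-44700) − (552000) = 142000 Pa.

P₂ ≈ 142 kPa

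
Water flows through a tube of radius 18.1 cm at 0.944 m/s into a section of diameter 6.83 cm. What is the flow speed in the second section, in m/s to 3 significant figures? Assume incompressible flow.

26.5 m/s

Continuity gives A₁v₁ = A₂v₂, so v₂ = (1030 cm²)/(36.6 cm²) × 0.944 m/s = 26.5 m/s.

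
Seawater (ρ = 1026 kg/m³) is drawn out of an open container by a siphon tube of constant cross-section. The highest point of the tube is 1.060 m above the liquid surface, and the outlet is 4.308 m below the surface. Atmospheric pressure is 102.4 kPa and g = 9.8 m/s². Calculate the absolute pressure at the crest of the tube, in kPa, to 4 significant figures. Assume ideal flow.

Bernoulli surface→outlet gives ½v² = g·h_out, so v = √(2·9.8·4.308) = 9.189 m/s.
With constant cross-section the crest speed equals v; applying Bernoulli from the surface up to the crest, P_top = P_atm − ½ρv² − ρg·h_top.
P_top = 102400 − ½·1026·9.189² − 1026·9.8·1.060 = 48430 Pa.

P_top ≈ 48.43 kPa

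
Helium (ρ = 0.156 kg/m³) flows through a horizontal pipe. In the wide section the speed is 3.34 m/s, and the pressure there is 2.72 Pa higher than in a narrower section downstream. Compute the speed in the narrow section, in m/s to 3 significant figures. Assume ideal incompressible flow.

Horizontal Bernoulli: P₁ + ½ρv₁² = P₂ + ½ρv₂², so v₂² = v₁² + 2(P₁ − P₂)/ρ.
v₂ = √(3.34² + 2·2.72/0.156) = √(11.2 + 34.9) = 6.78 m/s.

v₂ ≈ 6.78 m/s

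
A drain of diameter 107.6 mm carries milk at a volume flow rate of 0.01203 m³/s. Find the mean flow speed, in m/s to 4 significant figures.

Q = 0.01203 m³/s = 0.01203 m³/s.
v = Q/A = 0.01203 / 0.009093 = 1.323 m/s.

v = 1.323 m/s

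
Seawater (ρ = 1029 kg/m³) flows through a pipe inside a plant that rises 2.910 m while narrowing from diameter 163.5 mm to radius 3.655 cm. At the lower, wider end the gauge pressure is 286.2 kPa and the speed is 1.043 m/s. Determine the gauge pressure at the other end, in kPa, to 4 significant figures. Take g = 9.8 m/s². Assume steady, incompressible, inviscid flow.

P₂ ≈ 243.4 kPa

The volume flow rate is constant, so v₂ = (A₁/A₂)v₁ = (210.0/41.97)·1.043 = 5.218 m/s.
Applying Bernoulli between the two ends and solving for P₂: P₂ = P₁ + ½ρ(v₁² − v₂²) − ρgΔh.
P₂ = 286200 + ½·1029·(1.043² − 5.218²) − 1029·9.8·(+2.910) = 286200 + (-13450) − (29350) = 243400 Pa.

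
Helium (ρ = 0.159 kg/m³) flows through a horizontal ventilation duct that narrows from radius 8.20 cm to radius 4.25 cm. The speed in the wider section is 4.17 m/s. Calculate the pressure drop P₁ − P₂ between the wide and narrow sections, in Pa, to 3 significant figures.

ΔP = 17.8 Pa

The volume flow rate is constant, so v₂ = (A₁/A₂)v₁ = (211/56.7)·4.17 = 15.5 m/s.
Along the horizontal streamline, P + ½ρv² is constant.
P₁ − P₂ = ½·0.159·(15.5² − 4.17²) = ½·0.159·224 = 17.8 Pa.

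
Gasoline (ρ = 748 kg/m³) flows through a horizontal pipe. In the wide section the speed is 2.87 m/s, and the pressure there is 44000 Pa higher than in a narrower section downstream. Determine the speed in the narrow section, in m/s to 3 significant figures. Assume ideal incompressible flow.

v₂ ≈ 11.2 m/s

Horizontal Bernoulli: P₁ + ½ρv₁² = P₂ + ½ρv₂², so v₂² = v₁² + 2(P₁ − P₂)/ρ.
v₂ = √(2.87² + 2·44000/748) = √(8.24 + 118) = 11.2 m/s.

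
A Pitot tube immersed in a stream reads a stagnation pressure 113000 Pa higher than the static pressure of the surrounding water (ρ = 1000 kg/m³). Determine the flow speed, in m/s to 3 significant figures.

v = 15.0 m/s

Bernoulli between the free stream and the stagnation point: ½ρv² = P_stag − P_static.
v = √(2ΔP/ρ) = √(2·113000/1000) = 15.0 m/s.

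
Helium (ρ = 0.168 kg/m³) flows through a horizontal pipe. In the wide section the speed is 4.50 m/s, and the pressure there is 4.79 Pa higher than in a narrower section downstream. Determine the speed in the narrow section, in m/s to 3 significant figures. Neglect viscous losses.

v₂ ≈ 8.79 m/s

Along the level pipe P + ½ρv² is conserved, hence v₂² = v₁² + 2(P₁ − P₂)/ρ.
v₂ = √(4.50² + 2·4.79/0.168) = √(20.2 + 57.0) = 8.79 m/s.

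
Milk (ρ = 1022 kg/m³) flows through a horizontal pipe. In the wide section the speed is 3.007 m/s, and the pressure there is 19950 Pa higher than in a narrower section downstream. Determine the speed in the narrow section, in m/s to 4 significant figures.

v₂ = 6.934 m/s

With h₁ = h₂, rearranging Bernoulli gives v₂ = √(v₁² + 2ΔP/ρ).
v₂ = √(3.007² + 2·19950/1022) = √(9.042 + 39.04) = 6.934 m/s.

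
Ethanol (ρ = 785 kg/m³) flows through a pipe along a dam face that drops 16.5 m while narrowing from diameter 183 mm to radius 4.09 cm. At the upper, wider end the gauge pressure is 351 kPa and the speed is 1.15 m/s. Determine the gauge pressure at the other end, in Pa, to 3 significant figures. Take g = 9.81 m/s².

Continuity gives A₁v₁ = A₂v₂, so v₂ = (263 cm²)/(52.6 cm²) × 1.15 m/s = 5.76 m/s.
Bernoulli: P₁ + ½ρv₁² + ρg h₁ = P₂ + ½ρv₂² + ρg h₂, so P₂ = P₁ + ½ρ(v₁² − v₂²) − ρg(h₂ − h₁).
P₂ = 351000 + ½·785·(1.15² − 5.76²) − 785·9.81·(−16.5) = 351000 + (-12500) − (-127000) = 466000 Pa.

P₂ = 466000 Pa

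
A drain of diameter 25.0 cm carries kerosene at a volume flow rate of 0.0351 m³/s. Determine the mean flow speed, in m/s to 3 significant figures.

v ≈ 0.715 m/s

Q = 0.0351 m³/s = 0.0351 m³/s.
v = Q/A = 0.0351 / 0.0491 = 0.715 m/s.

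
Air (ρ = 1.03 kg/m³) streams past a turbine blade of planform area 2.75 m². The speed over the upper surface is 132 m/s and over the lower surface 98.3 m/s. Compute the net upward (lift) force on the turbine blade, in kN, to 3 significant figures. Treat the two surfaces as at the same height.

F = 11.0 kN

From P + ½ρv² = const at equal height, P_low − P_up = ½ρ(v_up² − v_low²).
ΔP = ½·1.03·(132² − 98.3²) = 4000 Pa.
Lift = ΔP · A = 4000 × 2.75 = 11000 N.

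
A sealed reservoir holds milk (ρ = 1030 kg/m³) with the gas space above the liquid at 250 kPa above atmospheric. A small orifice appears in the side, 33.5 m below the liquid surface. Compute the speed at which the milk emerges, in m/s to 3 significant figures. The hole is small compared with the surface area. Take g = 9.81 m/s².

v ≈ 33.8 m/s

Take point 1 at the surface (v₁ ≈ 0) and point 2 at the hole (at atmospheric pressure). Bernoulli: P₁ + ρg h = P_atm + ½ρv₂².
With P₁ − P_atm = 250000 Pa, v₂ = √(2gh + 2ΔP/ρ) = √(2·9.81·33.5 + 2·250000/1030) = 33.8 m/s.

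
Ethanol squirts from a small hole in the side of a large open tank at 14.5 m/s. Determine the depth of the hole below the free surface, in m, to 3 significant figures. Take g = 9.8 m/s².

10.7 m

For a small hole in a large open tank, ½v² = gh, giving h = v²/(2g).
h = 14.5²/(2·9.8) = 210/19.60 = 10.7 m.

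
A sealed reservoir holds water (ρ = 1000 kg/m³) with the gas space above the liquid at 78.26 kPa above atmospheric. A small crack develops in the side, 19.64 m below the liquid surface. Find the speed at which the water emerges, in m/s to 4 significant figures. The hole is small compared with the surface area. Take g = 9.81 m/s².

v ≈ 23.28 m/s

Take point 1 at the surface (v₁ ≈ 0) and point 2 at the hole (at atmospheric pressure). Bernoulli: P₁ + ρg h = P_atm + ½ρv₂².
With P₁ − P_atm = 78260 Pa, v₂ = √(2gh + 2ΔP/ρ) = √(2·9.81·19.64 + 2·78260/1000) = 23.28 m/s.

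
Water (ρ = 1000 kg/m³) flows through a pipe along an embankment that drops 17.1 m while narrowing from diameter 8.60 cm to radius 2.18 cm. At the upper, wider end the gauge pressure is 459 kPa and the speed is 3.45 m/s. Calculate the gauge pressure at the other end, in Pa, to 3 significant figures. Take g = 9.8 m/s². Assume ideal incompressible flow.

P₂ ≈ 542000 Pa

Mass conservation (A₁v₁ = A₂v₂) gives v₂ = 3.45 × 58.1/14.9 = 13.4 m/s.
Energy conservation along the streamline gives P₂ = P₁ − ½ρ(v₂² − v₁²) − ρg(h₂ − h₁).
P₂ = 459000 + ½·1000·(3.45² − 13.4²) − 1000·9.8·(−17.1) = 459000 + (-84100) − (-168000) = 542000 Pa.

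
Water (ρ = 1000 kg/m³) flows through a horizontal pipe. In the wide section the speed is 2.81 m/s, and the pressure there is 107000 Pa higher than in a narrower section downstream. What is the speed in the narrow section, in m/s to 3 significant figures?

Along the level pipe P + ½ρv² is conserved, hence v₂² = v₁² + 2(P₁ − P₂)/ρ.
v₂ = √(2.81² + 2·107000/1000) = √(7.90 + 214) = 14.9 m/s.

14.9 m/s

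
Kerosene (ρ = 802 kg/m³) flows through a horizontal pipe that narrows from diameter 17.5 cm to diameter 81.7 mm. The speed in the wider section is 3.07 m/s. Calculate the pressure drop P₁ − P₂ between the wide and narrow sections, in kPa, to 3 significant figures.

Continuity gives A₁v₁ = A₂v₂, so v₂ = (241 cm²)/(52.4 cm²) × 3.07 m/s = 14.1 m/s.
Bernoulli (h₁ = h₂): P₁ − P₂ = ½ρ(v₂² − v₁²).
P₁ − P₂ = ½·802·(14.1² − 3.07²) = ½·802·189 = 75800 Pa.

ΔP = 75.8 kPa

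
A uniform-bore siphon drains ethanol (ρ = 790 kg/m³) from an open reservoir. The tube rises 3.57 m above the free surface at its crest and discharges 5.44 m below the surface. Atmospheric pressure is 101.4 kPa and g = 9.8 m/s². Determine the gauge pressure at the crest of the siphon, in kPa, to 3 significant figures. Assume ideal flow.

Bernoulli surface→outlet gives ½v² = g·h_out, so v = √(2·9.8·5.44) = 10.3 m/s.
With constant cross-section the crest speed equals v; applying Bernoulli from the surface up to the crest, P_top = P_atm − ½ρv² − ρg·h_top.
P_top = 101400 − ½·790·10.3² − 790·9.8·3.57 = 31600 Pa. So P_gauge = P_top − P_atm = -69800 Pa.

P_gauge = -69.8 kPa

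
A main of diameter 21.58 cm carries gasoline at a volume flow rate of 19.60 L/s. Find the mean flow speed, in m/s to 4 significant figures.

Q = 19.60 L/s = 0.01960 m³/s.
v = Q/A = 0.01960 / 0.03658 = 0.5359 m/s.

v = 0.5359 m/s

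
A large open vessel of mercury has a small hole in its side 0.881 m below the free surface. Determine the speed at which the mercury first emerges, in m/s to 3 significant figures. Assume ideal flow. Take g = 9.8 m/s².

With the surface at rest and both surface and jet at atmospheric pressure, Bernoulli gives ρg h = ½ρv², so v = √(2gh) = √(2·9.8·0.881) = 4.16 m/s.

v ≈ 4.16 m/s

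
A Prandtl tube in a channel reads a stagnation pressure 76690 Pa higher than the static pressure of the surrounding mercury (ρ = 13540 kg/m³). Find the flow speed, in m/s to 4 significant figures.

v = 3.366 m/s

Bernoulli between the free stream and the stagnation point: ½ρv² = P_stag − P_static.
v = √(2ΔP/ρ) = √(2·76690/13540) = 3.366 m/s.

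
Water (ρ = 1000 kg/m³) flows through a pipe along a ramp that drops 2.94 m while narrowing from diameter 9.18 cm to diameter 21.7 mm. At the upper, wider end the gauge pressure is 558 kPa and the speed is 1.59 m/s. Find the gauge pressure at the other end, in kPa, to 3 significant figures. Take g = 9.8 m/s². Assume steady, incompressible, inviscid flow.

P₂ = 183 kPa

Mass conservation (A₁v₁ = A₂v₂) gives v₂ = 1.59 × 66.2/3.70 = 28.5 m/s.
Applying Bernoulli between the two ends and solving for P₂: P₂ = P₁ + ½ρ(v₁² − v₂²) − ρgΔh.
P₂ = 558000 + ½·1000·(1.59² − 28.5²) − 1000·9.8·(−2.94) = 558000 + (-404000) − (-28800) = 183000 Pa.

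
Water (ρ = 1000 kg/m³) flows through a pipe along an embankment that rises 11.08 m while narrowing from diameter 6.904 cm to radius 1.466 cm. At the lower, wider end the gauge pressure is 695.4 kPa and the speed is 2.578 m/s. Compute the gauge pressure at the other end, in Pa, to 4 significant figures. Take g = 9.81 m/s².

P₂ ≈ 487900 Pa

By continuity, v₂ = v₁·A₁/A₂ = 2.578·(37.44/6.752) = 14.29 m/s.
Applying Bernoulli between the two ends and solving for P₂: P₂ = P₁ + ½ρ(v₁² − v₂²) − ρgΔh.
P₂ = 695400 + ½·1000·(2.578² − 14.29²) − 1000·9.81·(+11.08) = 695400 + (-98840) − (108700) = 487900 Pa.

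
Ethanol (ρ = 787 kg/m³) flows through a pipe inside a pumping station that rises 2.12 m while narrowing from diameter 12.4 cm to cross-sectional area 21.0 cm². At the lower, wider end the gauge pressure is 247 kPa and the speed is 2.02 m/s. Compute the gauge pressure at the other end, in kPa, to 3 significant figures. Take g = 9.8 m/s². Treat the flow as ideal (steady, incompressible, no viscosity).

P₂ ≈ 179 kPa

By continuity, v₂ = v₁·A₁/A₂ = 2.02·(121/21.0) = 11.6 m/s.
Applying Bernoulli between the two ends and solving for P₂: P₂ = P₁ + ½ρ(v₁² − v₂²) − ρgΔh.
P₂ = 247000 + ½·787·(2.02² − 11.6²) − 787·9.8·(+2.12) = 247000 + (-51500) − (16400) = 179000 Pa.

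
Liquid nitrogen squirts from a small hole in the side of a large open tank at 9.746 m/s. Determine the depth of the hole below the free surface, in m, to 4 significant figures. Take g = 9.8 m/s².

For a small hole in a large open tank, ½v² = gh, giving h = v²/(2g).
h = 9.746²/(2·9.8) = 94.98/19.60 = 4.846 m.

h ≈ 4.846 m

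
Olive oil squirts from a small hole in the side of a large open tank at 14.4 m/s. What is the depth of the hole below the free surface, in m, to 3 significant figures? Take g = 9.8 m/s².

h ≈ 10.6 m

Inverting v = √(2gh) gives h = v² / 2g.
h = 14.4²/(2·9.8) = 207/19.60 = 10.6 m.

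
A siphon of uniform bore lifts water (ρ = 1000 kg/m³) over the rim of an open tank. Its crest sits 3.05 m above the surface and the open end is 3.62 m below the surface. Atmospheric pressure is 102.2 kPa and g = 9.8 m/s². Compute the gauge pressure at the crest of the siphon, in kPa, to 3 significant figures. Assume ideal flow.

-65.4 kPa

Bernoulli surface→outlet gives ½v² = g·h_out, so v = √(2·9.8·3.62) = 8.42 m/s.
The bore is uniform, so the speed at the crest is the same v. Bernoulli surface→crest: P_atm = P_top + ½ρv² + ρg·h_top.
P_top = 102200 − ½·1000·8.42² − 1000·9.8·3.05 = 36800 Pa. So P_gauge = P_top − P_atm = -65400 Pa.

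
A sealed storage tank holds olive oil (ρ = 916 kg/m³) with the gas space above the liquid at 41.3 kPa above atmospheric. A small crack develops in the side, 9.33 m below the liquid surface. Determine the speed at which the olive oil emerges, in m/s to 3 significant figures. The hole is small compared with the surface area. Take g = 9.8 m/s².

Take point 1 at the surface (v₁ ≈ 0) and point 2 at the hole (at atmospheric pressure). Bernoulli: P₁ + ρg h = P_atm + ½ρv₂².
With P₁ − P_atm = 41300 Pa, v₂ = √(2gh + 2ΔP/ρ) = √(2·9.8·9.33 + 2·41300/916) = 16.5 m/s.

16.5 m/s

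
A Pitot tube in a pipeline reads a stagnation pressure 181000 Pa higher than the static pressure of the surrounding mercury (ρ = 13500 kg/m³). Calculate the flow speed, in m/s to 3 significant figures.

Bernoulli between the free stream and the stagnation point: ½ρv² = P_stag − P_static.
v = √(2ΔP/ρ) = √(2·181000/13500) = 5.18 m/s.

5.18 m/s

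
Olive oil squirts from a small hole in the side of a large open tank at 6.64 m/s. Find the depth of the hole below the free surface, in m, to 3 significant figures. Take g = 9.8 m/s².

Inverting v = √(2gh) gives h = v² / 2g.
h = 6.64²/(2·9.8) = 44.1/19.60 = 2.25 m.

2.25 m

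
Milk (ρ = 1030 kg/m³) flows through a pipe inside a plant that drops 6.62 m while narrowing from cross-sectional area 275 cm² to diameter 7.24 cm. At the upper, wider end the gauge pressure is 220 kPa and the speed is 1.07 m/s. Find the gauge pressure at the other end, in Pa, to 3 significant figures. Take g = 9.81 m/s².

261000 Pa

The volume flow rate is constant, so v₂ = (A₁/A₂)v₁ = (275/41.2)·1.07 = 7.15 m/s.
Bernoulli: P₁ + ½ρv₁² + ρg h₁ = P₂ + ½ρv₂² + ρg h₂, so P₂ = P₁ + ½ρ(v₁² − v₂²) − ρg(h₂ − h₁).
P₂ = 220000 + ½·1030·(1.07² − 7.15²) − 1030·9.81·(−6.62) = 220000 + (-25700) − (-66900) = 261000 Pa.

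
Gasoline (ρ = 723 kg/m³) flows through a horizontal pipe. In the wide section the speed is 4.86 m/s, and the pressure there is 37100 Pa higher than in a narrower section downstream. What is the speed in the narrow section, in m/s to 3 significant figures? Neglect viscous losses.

v₂ ≈ 11.2 m/s

Horizontal Bernoulli: P₁ + ½ρv₁² = P₂ + ½ρv₂², so v₂² = v₁² + 2(P₁ − P₂)/ρ.
v₂ = √(4.86² + 2·37100/723) = √(23.6 + 103) = 11.2 m/s.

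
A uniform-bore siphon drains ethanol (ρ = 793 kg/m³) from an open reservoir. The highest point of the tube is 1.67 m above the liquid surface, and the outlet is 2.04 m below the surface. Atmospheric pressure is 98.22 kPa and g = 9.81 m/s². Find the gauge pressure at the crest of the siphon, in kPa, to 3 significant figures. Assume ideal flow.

P_gauge ≈ -28.9 kPa

From the surface to the outlet (both open to atmosphere, surface at rest): v = √(2g·h_out) = √(2·9.81·2.04) = 6.33 m/s.
Continuity keeps v the same throughout the tube; from surface to crest, P_atm + 0 = P_top + ½ρv² + ρg·h_top.
P_top = 98220 − ½·793·6.33² − 793·9.81·1.67 = 69400 Pa. So P_gauge = P_top − P_atm = -28900 Pa.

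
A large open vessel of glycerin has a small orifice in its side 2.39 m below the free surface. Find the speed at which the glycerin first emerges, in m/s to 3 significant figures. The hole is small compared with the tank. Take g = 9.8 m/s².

Bernoulli from surface to hole (P equal, v_surface ≈ 0): v = √(2gh) = √(2×9.8×2.39) = 6.84 m/s.

v ≈ 6.84 m/s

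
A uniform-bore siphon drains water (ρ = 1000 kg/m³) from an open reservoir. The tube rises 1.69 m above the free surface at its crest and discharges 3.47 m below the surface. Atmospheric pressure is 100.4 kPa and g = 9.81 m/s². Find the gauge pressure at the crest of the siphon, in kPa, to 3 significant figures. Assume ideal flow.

P_gauge = -50.6 kPa

From the surface to the outlet (both open to atmosphere, surface at rest): v = √(2g·h_out) = √(2·9.81·3.47) = 8.25 m/s.
Continuity keeps v the same throughout the tube; from surface to crest, P_atm + 0 = P_top + ½ρv² + ρg·h_top.
P_top = 100400 − ½·1000·8.25² − 1000·9.81·1.69 = 49800 Pa. So P_gauge = P_top − P_atm = -50600 Pa.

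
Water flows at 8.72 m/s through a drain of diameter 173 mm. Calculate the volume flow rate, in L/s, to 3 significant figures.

Q = A·v = 0.0235 m² × 8.72 m/s = 0.205 m³/s.
Converting: 0.205 m³/s × 1000 = 205 L/s.

Q ≈ 205 L/s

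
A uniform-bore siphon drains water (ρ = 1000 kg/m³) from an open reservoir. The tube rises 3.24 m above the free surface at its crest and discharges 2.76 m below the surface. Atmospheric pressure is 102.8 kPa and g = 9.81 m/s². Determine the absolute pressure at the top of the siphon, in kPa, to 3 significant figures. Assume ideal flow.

Bernoulli surface→outlet gives ½v² = g·h_out, so v = √(2·9.81·2.76) = 7.36 m/s.
With constant cross-section the crest speed equals v; applying Bernoulli from the surface up to the crest, P_top = P_atm − ½ρv² − ρg·h_top.
P_top = 102800 − ½·1000·7.36² − 1000·9.81·3.24 = 43900 Pa.

P_top = 43.9 kPa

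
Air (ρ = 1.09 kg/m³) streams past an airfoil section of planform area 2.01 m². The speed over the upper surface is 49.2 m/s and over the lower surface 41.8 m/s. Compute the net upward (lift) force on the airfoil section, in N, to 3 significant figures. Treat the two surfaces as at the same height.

With equal heights on the two surfaces, Bernoulli gives P_lower − P_upper = ½ρ(v_upper² − v_lower²).
ΔP = ½·1.09·(49.2² − 41.8²) = 367 Pa.
Lift = ΔP · A = 367 × 2.01 = 738 N.

F = 738 N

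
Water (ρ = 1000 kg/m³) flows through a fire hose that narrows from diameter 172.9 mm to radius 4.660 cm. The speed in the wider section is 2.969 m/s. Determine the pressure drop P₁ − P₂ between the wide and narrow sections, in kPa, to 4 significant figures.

ΔP ≈ 47.80 kPa

Mass conservation (A₁v₁ = A₂v₂) gives v₂ = 2.969 × 234.8/68.22 = 10.22 m/s.
Along the horizontal streamline, P + ½ρv² is constant.
P₁ − P₂ = ½·1000·(10.22² − 2.969²) = ½·1000·95.59 = 47800 Pa.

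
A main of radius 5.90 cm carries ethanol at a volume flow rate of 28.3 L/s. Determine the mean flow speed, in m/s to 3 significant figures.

Q = 28.3 L/s = 0.0283 m³/s.
v = Q/A = 0.0283 / 0.0109 = 2.59 m/s.

v ≈ 2.59 m/s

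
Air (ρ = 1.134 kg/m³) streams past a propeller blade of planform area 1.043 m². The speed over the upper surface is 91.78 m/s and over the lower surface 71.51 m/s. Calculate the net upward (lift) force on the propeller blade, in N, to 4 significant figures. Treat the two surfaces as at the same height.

1957 N

With equal heights on the two surfaces, Bernoulli gives P_lower − P_upper = ½ρ(v_upper² − v_lower²).
ΔP = ½·1.134·(91.78² − 71.51²) = 1877 Pa.
Lift = ΔP · A = 1877 × 1.043 = 1957 N.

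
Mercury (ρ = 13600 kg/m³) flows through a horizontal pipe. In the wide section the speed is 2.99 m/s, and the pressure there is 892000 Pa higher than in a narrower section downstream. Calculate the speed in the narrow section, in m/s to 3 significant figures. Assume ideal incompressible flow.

v₂ ≈ 11.8 m/s

Horizontal Bernoulli: P₁ + ½ρv₁² = P₂ + ½ρv₂², so v₂² = v₁² + 2(P₁ − P₂)/ρ.
v₂ = √(2.99² + 2·892000/13600) = √(8.94 + 131) = 11.8 m/s.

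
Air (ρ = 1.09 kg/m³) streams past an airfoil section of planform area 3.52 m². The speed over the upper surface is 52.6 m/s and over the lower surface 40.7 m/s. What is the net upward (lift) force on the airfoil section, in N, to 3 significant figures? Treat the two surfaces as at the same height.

The faster flow above has the lower pressure; Bernoulli (same height) gives ΔP = ½ρ(v_up² − v_low²).
ΔP = ½·1.09·(52.6² − 40.7²) = 605 Pa.
Lift = ΔP · A = 605 × 3.52 = 2130 N.

2130 N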